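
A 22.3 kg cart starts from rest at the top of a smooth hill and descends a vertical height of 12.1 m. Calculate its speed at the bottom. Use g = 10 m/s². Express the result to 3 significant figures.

By conservation of mechanical energy, mgh = ½mv²
The mass cancels from both sides.
v = √(2gh) = √(2 × 10 × 12.1) = √242.00 = 15.56 m/s

v = 15.6 m/s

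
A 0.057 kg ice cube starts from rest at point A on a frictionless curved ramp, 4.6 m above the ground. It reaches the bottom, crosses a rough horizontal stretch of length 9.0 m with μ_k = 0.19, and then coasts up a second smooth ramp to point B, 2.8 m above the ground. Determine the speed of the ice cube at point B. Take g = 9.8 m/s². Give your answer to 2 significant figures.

v = 1.3 m/s

Energy at A: mgh₁ = (0.057)(9.8)(4.6) = 2.5696 J
Friction loss: W_f = μ_k mg d = 0.9552 J
At B: ½mv² + mgh₂ = mgh₁ − W_f
½mv² = 2.5696 − 0.9552 − 1.5641 = 0.050274 J
v = √(2 × 0.050274/0.057) = 1.328 m/s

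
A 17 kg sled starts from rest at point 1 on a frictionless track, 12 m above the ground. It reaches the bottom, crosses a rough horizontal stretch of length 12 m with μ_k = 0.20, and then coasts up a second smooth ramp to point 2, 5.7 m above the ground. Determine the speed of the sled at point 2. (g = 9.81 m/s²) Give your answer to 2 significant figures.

Energy at 1: mgh₁ = (17)(9.81)(12) = 2001.2 J
Friction loss: W_f = μ_k mg d = 400.2 J
At 2: ½mv² + mgh₂ = mgh₁ − W_f
½mv² = 2001.2 − 400.2 − 950.59 = 650.40 J
v = √(2 × 650.40/17) = 8.747 m/s

v = 8.7 m/s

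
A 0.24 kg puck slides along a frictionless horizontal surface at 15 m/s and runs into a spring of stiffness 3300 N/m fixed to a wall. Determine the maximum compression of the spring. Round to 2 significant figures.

x = 0.13 m

At max compression the puck is momentarily at rest: ½mv² = ½kx²
x = v√(m/k) = 15 × √(0.24/3300) = 0.1279 m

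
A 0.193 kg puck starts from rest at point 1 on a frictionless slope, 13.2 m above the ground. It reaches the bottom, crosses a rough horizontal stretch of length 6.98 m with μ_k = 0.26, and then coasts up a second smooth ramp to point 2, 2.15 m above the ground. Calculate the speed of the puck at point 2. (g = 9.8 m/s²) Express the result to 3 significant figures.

Energy at 1: mgh₁ = (0.193)(9.8)(13.2) = 24.966 J
Friction loss: W_f = μ_k mg d = 3.433 J
At 2: ½mv² + mgh₂ = mgh₁ − W_f
½mv² = 24.966 − 3.433 − 4.0665 = 17.467 J
v = √(2 × 17.467/0.193) = 13.45 m/s

v = 13.5 m/s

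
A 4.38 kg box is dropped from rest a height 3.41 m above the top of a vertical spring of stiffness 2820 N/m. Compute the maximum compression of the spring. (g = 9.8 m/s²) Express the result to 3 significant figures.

Measuring PE from the top of the relaxed spring, at max compression the box has dropped H + x with zero KE, so:
mg(H + x) = ½kx²
½(2820)x² − (4.38)(9.8)x − (4.38)(9.8)(3.41) = 0
1410x² − 42.92x − 146.4 = 0
x = [42.92 + √(1842 + 825532)]/(2 × 1410) = 0.3378 m

x = 0.338 m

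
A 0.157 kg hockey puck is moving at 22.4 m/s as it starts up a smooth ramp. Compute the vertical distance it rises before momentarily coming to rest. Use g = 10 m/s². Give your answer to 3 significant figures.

By energy conservation, ½mv² = mgh
h = v²/(2g) = 22.4²/(2 × 10) = 25.09 m

h = 25.1 m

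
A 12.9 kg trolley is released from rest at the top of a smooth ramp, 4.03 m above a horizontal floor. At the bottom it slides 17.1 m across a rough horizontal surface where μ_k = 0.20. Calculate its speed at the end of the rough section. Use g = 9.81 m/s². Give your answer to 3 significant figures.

Energy at the top = energy at the end + work done against friction:
mgh = ½mv² + μ_k m g d
W_f = μ_k mg d = (0.20)(12.9)(9.81)(17.1) = 432.8 J
½mv² = mgh − W_f = 509.99 − 432.8 = 77.195 J
v = √(2 × 77.195/12.9) = 3.460 m/s

v = 3.46 m/s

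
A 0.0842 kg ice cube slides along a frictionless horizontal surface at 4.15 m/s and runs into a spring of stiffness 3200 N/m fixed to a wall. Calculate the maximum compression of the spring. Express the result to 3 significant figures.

Conservation of energy between contact and max compression: ½mv² = ½kx²
x = v√(m/k) = 4.15 × √(0.0842/3200) = 0.02129 m

x = 0.0213 m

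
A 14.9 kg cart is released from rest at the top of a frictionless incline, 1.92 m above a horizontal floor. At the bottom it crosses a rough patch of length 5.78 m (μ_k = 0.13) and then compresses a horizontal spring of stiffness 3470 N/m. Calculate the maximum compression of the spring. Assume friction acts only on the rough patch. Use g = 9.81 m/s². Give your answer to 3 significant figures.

Initial energy: E₁ = mgh = (14.9)(9.81)(1.92) = 280.64 J
Friction removes W_f = μ_k mg d = (0.13)(14.9)(9.81)(5.78) = 109.8 J
Energy reaching the spring: E = 280.64 − 109.8 = 170.81 J
At max compression ½kx² = E ⇒ x = √(2E/k) = √(2 × 170.81/3470) = 0.3138 m

x = 0.314 m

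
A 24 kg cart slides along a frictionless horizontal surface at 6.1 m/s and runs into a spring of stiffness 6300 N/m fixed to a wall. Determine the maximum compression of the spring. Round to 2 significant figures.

x = 0.38 m

At max compression the cart is momentarily at rest: ½mv² = ½kx²
x = v√(m/k) = 6.1 × √(24/6300) = 0.3765 m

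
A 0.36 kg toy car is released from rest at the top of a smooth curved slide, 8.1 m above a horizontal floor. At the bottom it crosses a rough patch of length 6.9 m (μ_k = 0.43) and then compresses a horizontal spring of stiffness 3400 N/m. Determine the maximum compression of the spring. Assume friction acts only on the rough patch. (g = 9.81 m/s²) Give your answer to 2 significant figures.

x = 0.10 m

Initial energy: E₁ = mgh = (0.36)(9.81)(8.1) = 28.606 J
Friction removes W_f = μ_k mg d = (0.43)(0.36)(9.81)(6.9) = 10.48 J
Energy reaching the spring: E = 28.606 − 10.48 = 18.128 J
At max compression ½kx² = E ⇒ x = √(2E/k) = √(2 × 18.128/3400) = 0.1033 m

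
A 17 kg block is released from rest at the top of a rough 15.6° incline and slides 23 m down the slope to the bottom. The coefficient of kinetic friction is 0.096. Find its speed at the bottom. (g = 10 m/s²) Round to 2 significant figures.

v = 9.0 m/s

Energy: mgh = ½mv² + W_f, with h = L sinθ and W_f = μ_k (mg cosθ) L
mgh = mgL sinθ = (17)(10)(23)sin15.6° = 1051.5 J
W_f = μ_k mg cosθ · L = (0.096)(17)(10)cos15.6°·23 = 361.5 J
½mv² = 1051.5 − 361.5 = 689.94 J
v = √(2 × 689.94/17) = 9.009 m/s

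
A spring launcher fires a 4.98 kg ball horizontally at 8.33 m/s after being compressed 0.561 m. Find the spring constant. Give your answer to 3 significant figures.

k = 1100 N/m

Spring PE at full compression equals KE at release: ½kx² = ½mv²
k = mv²/x² = (4.98)(8.33)²/(0.561)² = 1098 N/m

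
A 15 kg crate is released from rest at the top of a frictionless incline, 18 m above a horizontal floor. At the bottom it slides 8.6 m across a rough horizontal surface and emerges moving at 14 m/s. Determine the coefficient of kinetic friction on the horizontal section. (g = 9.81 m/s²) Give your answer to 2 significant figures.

μ_k = 0.93

Energy bookkeeping (friction removes W_f = μ_k N d):
mgh = ½mv² + μ_k m g d
mgh = 2648.7 J; ½mv² = 1470.0 J
W_f = 2648.7 − 1470.0 = 1179 J
μ_k = W_f/(mg·d) = 1179/(147.2 × 8.6) = 0.9314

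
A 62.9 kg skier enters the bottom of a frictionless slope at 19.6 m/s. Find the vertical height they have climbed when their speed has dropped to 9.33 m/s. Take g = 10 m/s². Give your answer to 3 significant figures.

Energy balance between the two points: ½mv₁² = ½mv₂² + mgh
h = (v₁² − v₂²)/(2g) = (19.6² − 9.33²)/(2 × 10) = 14.86 m

h = 14.9 m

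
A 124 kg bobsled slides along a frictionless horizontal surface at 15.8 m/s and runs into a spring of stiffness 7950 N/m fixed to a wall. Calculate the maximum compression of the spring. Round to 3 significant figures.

At max compression the bobsled is momentarily at rest: ½mv² = ½kx²
x = v√(m/k) = 15.8 × √(124/7950) = 1.973 m

x = 1.97 m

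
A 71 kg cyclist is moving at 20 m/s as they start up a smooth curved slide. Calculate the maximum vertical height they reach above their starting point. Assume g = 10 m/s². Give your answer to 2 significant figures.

h = 20 m

Setting KE at the bottom equal to PE gained: ½mv² = mgh
h = v²/(2g) = 20²/(2 × 10) = 20.00 m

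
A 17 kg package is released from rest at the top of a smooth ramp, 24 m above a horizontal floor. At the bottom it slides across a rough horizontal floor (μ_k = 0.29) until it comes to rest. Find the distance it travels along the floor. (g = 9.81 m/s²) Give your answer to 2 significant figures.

d = 83 m

Energy bookkeeping (friction removes W_f = μ_k N d):
At rest all PE has been dissipated by friction: mgh = μ_k m g d
d = h/μ_k = 24/0.29 = 82.76 m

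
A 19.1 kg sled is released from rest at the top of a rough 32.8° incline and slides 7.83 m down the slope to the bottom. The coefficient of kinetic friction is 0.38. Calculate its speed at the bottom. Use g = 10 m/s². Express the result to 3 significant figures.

Energy: mgh = ½mv² + W_f, with h = L sinθ and W_f = μ_k (mg cosθ) L
mgh = mgL sinθ = (19.1)(10)(7.83)sin32.8° = 810.14 J
W_f = μ_k mg cosθ · L = (0.38)(19.1)(10)cos32.8°·7.83 = 477.7 J
½mv² = 810.14 − 477.7 = 332.45 J
v = √(2 × 332.45/19.1) = 5.900 m/s

v = 5.90 m/s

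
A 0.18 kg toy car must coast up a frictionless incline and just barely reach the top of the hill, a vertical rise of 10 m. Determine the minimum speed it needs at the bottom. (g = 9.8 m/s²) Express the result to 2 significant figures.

At the top it is momentarily at rest, so all KE converts to PE: ½mv² = mgh
v = √(2gh) = √(2 × 9.8 × 10) = 14.00 m/s

v = 14 m/s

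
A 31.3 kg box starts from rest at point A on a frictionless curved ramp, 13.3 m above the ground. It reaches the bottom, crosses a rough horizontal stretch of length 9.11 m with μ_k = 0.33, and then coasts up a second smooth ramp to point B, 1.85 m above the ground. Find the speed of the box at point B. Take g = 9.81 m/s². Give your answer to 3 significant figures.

Energy at A: mgh₁ = (31.3)(9.81)(13.3) = 4083.8 J
Friction loss: W_f = μ_k mg d = 923.1 J
At B: ½mv² + mgh₂ = mgh₁ − W_f
½mv² = 4083.8 − 923.1 − 568.05 = 2592.7 J
v = √(2 × 2592.7/31.3) = 12.87 m/s

v = 12.9 m/s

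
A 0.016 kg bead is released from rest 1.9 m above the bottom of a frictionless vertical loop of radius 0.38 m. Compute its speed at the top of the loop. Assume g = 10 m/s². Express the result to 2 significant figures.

v = 4.8 m/s

Energy conservation: mgh = ½mv_top² + mg(2r)
v_top² = 2g(h − 2r) = 2(10)(1.9 − 0.7600) = 22.80
v_top = 4.775 m/s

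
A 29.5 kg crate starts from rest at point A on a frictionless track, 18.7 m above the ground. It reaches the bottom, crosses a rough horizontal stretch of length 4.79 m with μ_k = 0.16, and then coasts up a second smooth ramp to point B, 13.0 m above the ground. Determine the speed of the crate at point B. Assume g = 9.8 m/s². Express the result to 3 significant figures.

Energy at A: mgh₁ = (29.5)(9.8)(18.7) = 5406.2 J
Friction loss: W_f = μ_k mg d = 221.6 J
At B: ½mv² + mgh₂ = mgh₁ − W_f
½mv² = 5406.2 − 221.6 − 3758.3 = 1426.3 J
v = √(2 × 1426.3/29.5) = 9.834 m/s

v = 9.83 m/s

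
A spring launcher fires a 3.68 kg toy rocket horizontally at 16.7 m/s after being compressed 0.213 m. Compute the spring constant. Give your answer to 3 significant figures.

½kx² = ½mv²
k = mv²/x² = (3.68)(16.7)²/(0.213)² = 22622 N/m

k = 22600 N/m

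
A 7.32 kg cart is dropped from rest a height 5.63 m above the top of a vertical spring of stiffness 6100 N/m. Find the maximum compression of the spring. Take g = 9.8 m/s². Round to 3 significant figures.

Let x be the compression. The total drop is H + x, and the cart is instantaneously at rest at max compression, so energy conservation gives:
mg(H + x) = ½kx²
½(6100)x² − (7.32)(9.8)x − (7.32)(9.8)(5.63) = 0
3050x² − 71.74x − 403.9 = 0
x = [71.74 + √(5146 + 4.9273e+06)]/(2 × 3050) = 0.3758 m

x = 0.376 m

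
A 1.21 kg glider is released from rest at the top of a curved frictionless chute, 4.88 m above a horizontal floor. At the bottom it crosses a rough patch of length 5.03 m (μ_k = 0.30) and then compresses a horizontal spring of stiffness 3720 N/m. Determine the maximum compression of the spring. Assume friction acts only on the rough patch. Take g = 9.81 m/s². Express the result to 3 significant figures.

x = 0.147 m

Initial energy: E₁ = mgh = (1.21)(9.81)(4.88) = 57.926 J
Friction removes W_f = μ_k mg d = (0.30)(1.21)(9.81)(5.03) = 17.91 J
Energy reaching the spring: E = 57.926 − 17.91 = 40.014 J
At max compression ½kx² = E ⇒ x = √(2E/k) = √(2 × 40.014/3720) = 0.1467 m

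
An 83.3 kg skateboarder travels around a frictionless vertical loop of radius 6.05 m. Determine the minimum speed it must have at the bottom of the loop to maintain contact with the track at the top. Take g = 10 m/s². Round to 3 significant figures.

At the top: mg = mv_top²/r ⇒ v_top² = gr = 60.50 m²/s²
Energy from bottom to top (height 2r): ½mv_bot² = ½mv_top² + mg(2r)
v_bot² = gr + 4gr = 5gr = 302.5
v_bot = √(5gr) = 17.39 m/s

v = 17.4 m/s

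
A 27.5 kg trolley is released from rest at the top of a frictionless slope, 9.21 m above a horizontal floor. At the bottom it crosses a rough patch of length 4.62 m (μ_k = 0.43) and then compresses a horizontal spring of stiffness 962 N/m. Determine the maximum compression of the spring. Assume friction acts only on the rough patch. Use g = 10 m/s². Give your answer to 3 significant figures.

x = 2.03 m

Initial energy: E₁ = mgh = (27.5)(10)(9.21) = 2532.8 J
Friction removes W_f = μ_k mg d = (0.43)(27.5)(10)(4.62) = 546.3 J
Energy reaching the spring: E = 2532.8 − 546.3 = 1986.4 J
At max compression ½kx² = E ⇒ x = √(2E/k) = √(2 × 1986.4/962) = 2.032 m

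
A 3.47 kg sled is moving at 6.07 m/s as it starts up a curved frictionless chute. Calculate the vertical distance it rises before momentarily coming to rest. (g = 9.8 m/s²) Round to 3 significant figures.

h = 1.88 m

By energy conservation, ½mv² = mgh
h = v²/(2g) = 6.07²/(2 × 9.8) = 1.880 m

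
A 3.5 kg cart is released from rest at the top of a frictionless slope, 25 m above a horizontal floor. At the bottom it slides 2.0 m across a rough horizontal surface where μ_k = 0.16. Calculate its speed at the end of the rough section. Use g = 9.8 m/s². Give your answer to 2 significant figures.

v = 22 m/s

Applying the work–energy principle:
mgh = ½mv² + μ_k m g d
W_f = μ_k mg d = (0.16)(3.5)(9.8)(2.0) = 10.98 J
½mv² = mgh − W_f = 857.50 − 10.98 = 846.52 J
v = √(2 × 846.52/3.5) = 21.99 m/s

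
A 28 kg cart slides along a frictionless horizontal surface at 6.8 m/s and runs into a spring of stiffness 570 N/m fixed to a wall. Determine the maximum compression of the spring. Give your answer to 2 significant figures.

x = 1.5 m

Conservation of energy between contact and max compression: ½mv² = ½kx²
x = v√(m/k) = 6.8 × √(28/570) = 1.507 m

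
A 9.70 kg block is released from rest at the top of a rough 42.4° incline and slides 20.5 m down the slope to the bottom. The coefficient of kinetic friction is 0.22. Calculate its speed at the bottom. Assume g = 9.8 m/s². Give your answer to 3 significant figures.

v = 14.3 m/s

Energy: mgh = ½mv² + W_f, with h = L sinθ and W_f = μ_k (mg cosθ) L
mgh = mgL sinθ = (9.70)(9.8)(20.5)sin42.4° = 1314.0 J
W_f = μ_k mg cosθ · L = (0.22)(9.70)(9.8)cos42.4°·20.5 = 316.6 J
½mv² = 1314.0 − 316.6 = 997.44 J
v = √(2 × 997.44/9.70) = 14.34 m/s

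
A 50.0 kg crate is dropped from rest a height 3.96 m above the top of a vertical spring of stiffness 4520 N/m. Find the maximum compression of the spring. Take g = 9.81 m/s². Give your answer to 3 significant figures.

x = 1.04 m

Take the reference level at the top of the uncompressed spring. At max compression the crate has fallen H + x and is momentarily at rest:
mg(H + x) = ½kx²
½(4520)x² − (50.0)(9.81)x − (50.0)(9.81)(3.96) = 0
2260x² − 490.5x − 1942 = 0
x = [490.5 + √(240590 + 1.7559e+07)]/(2 × 2260) = 1.042 m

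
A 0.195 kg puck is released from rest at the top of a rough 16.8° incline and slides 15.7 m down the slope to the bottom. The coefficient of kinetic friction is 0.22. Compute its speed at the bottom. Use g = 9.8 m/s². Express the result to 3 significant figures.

Work–energy: mg(L sinθ) − μ_k(mg cosθ)L = ½mv²
mgh = mgL sinθ = (0.195)(9.8)(15.7)sin16.8° = 8.6717 J
W_f = μ_k mg cosθ · L = (0.22)(0.195)(9.8)cos16.8°·15.7 = 6.319 J
½mv² = 8.6717 − 6.319 = 2.3529 J
v = √(2 × 2.3529/0.195) = 4.912 m/s

v = 4.91 m/s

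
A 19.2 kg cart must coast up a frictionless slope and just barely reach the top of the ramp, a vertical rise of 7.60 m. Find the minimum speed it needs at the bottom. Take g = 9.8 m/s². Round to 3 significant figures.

At the top it is momentarily at rest, so all KE converts to PE: ½mv² = mgh
v = √(2gh) = √(2 × 9.8 × 7.60) = 12.20 m/s

v = 12.2 m/s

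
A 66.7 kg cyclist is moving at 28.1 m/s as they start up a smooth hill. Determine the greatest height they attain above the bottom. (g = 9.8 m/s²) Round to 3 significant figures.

h = 40.3 m

By energy conservation, ½mv² = mgh
h = v²/(2g) = 28.1²/(2 × 9.8) = 40.29 m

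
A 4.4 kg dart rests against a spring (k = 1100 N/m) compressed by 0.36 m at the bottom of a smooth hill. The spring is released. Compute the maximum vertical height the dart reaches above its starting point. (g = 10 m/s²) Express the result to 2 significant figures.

At maximum height the dart is at rest, so ½kx² = mgh
h = kx²/(2mg) = (1100)(0.36)²/(2 × 4.4 × 10) = 1.620 m

h = 1.6 m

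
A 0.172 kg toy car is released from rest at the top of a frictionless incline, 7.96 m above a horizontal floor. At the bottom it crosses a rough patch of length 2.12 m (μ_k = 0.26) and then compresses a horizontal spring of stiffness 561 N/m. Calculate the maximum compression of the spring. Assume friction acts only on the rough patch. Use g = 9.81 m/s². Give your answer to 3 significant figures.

Initial energy: E₁ = mgh = (0.172)(9.81)(7.96) = 13.431 J
Friction removes W_f = μ_k mg d = (0.26)(0.172)(9.81)(2.12) = 0.9301 J
Energy reaching the spring: E = 13.431 − 0.9301 = 12.501 J
At max compression ½kx² = E ⇒ x = √(2E/k) = √(2 × 12.501/561) = 0.2111 m

x = 0.211 m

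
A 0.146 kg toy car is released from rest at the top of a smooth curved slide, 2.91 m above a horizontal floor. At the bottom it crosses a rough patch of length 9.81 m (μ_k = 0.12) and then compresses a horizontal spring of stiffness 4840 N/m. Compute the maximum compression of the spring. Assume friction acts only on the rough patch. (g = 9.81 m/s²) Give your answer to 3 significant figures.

x = 0.0320 m

Initial energy: E₁ = mgh = (0.146)(9.81)(2.91) = 4.1679 J
Friction removes W_f = μ_k mg d = (0.12)(0.146)(9.81)(9.81) = 1.686 J
Energy reaching the spring: E = 4.1679 − 1.686 = 2.4818 J
At max compression ½kx² = E ⇒ x = √(2E/k) = √(2 × 2.4818/4840) = 0.03202 m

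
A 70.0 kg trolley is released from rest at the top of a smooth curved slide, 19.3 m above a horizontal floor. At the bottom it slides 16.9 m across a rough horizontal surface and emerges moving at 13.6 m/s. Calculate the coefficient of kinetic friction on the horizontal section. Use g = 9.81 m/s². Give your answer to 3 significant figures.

Energy at the top = energy at the end + work done against friction:
mgh = ½mv² + μ_k m g d
mgh = 13253 J; ½mv² = 6473.6 J
W_f = 13253 − 6473.6 = 6780 J
μ_k = W_f/(mg·d) = 6780/(686.7 × 16.9) = 0.5842

μ_k = 0.584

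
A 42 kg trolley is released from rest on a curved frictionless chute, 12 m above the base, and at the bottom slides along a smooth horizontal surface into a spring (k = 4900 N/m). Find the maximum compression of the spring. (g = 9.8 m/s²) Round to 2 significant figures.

x = 1.4 m

Energy conservation (no friction) from release to max compression: mgh = ½kx²
x = √(2mgh/k) = √(2 × 42 × 9.8 × 12 / 4900) = 1.420 m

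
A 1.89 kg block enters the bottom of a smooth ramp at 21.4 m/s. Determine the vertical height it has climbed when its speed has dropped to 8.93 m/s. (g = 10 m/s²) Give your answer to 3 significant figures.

h = 18.9 m

Energy balance between the two points: ½mv₁² = ½mv₂² + mgh
h = (v₁² − v₂²)/(2g) = (21.4² − 8.93²)/(2 × 10) = 18.91 m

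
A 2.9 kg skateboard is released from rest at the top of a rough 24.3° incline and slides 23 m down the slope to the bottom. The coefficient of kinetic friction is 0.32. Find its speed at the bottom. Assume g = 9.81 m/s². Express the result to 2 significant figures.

v = 7.4 m/s

Work–energy: mg(L sinθ) − μ_k(mg cosθ)L = ½mv²
mgh = mgL sinθ = (2.9)(9.81)(23)sin24.3° = 269.26 J
W_f = μ_k mg cosθ · L = (0.32)(2.9)(9.81)cos24.3°·23 = 190.8 J
½mv² = 269.26 − 190.8 = 78.431 J
v = √(2 × 78.431/2.9) = 7.355 m/s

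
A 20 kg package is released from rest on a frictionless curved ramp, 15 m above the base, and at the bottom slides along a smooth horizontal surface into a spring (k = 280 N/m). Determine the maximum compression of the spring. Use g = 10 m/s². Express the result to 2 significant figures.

x = 4.6 m

Energy conservation (no friction) from release to max compression: mgh = ½kx²
x = √(2mgh/k) = √(2 × 20 × 10 × 15 / 280) = 4.629 m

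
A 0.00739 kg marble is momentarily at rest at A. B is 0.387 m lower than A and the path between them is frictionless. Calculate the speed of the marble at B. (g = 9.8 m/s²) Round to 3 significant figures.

Mechanical energy is conserved (no friction): mgh = ½mv²
v = √(2gh) = √(2 × 9.8 × 0.387) = √7.5852 = 2.754 m/s

v = 2.75 m/s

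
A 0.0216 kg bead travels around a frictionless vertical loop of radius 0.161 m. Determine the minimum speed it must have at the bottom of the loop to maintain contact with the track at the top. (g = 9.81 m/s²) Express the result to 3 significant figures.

v = 2.81 m/s

At the top: mg = mv_top²/r ⇒ v_top² = gr = 1.579 m²/s²
Energy from bottom to top (height 2r): ½mv_bot² = ½mv_top² + mg(2r)
v_bot² = gr + 4gr = 5gr = 7.897
v_bot = √(5gr) = 2.810 m/s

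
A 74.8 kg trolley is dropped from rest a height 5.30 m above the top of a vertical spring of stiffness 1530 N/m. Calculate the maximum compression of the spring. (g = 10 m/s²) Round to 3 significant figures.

Take the reference level at the top of the uncompressed spring. At max compression the trolley has fallen H + x and is momentarily at rest:
mg(H + x) = ½kx²
½(1530)x² − (74.8)(10)x − (74.8)(10)(5.30) = 0
765.0x² − 748.0x − 3964 = 0
x = [748.0 + √(559504 + 1.2131e+07)]/(2 × 765.0) = 2.817 m

x = 2.82 m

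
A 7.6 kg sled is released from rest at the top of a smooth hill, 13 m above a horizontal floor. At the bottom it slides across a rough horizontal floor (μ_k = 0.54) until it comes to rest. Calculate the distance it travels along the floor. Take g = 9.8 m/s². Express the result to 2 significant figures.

d = 24 m

Applying the work–energy principle:
At rest all PE has been dissipated by friction: mgh = μ_k m g d
d = h/μ_k = 13/0.54 = 24.07 m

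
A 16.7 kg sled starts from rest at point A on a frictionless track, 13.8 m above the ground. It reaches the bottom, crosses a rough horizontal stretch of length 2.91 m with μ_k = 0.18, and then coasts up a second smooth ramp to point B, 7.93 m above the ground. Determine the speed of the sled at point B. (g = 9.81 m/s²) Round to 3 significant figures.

v = 10.2 m/s

Energy at A: mgh₁ = (16.7)(9.81)(13.8) = 2260.8 J
Friction loss: W_f = μ_k mg d = 85.81 J
At B: ½mv² + mgh₂ = mgh₁ − W_f
½mv² = 2260.8 − 85.81 − 1299.1 = 875.85 J
v = √(2 × 875.85/16.7) = 10.24 m/s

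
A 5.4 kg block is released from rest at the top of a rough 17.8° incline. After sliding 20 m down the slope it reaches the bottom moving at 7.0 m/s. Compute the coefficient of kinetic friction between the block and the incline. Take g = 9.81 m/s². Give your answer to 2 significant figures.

μ_k = 0.19

The energy dissipated by friction is the PE lost minus the KE gained:
mgL sinθ = 323.88 J; ½mv² = 132.30 J
W_f = 323.88 − 132.30 = 191.6 J
μ_k = W_f/(mg cosθ · L) = 191.6/(50.44 × 20) = 0.1899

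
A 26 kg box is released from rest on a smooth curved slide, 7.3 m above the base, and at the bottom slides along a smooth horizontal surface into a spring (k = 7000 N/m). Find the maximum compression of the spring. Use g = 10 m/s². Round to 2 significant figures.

Energy conservation (no friction) from release to max compression: mgh = ½kx²
x = √(2mgh/k) = √(2 × 26 × 10 × 7.3 / 7000) = 0.7364 m

x = 0.74 m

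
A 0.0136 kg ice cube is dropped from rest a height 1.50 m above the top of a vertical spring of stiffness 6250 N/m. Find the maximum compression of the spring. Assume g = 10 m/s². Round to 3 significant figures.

Let x be the compression. The total drop is H + x, and the cube is instantaneously at rest at max compression, so energy conservation gives:
mg(H + x) = ½kx²
½(6250)x² − (0.0136)(10)x − (0.0136)(10)(1.50) = 0
3125x² − 0.1360x − 0.2040 = 0
x = [0.1360 + √(0.01850 + 2550.0)]/(2 × 3125) = 0.008101 m

x = 0.00810 m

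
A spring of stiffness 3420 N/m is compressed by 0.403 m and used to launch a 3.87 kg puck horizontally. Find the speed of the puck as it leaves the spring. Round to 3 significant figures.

v = 12.0 m/s

Conservation of energy: ½kx² = ½mv²
v = x√(k/m) = 0.403 × √(3420/3.87) = 11.98 m/s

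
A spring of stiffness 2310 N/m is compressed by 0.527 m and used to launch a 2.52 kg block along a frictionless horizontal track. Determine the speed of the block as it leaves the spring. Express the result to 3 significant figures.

The block leaves the spring when the spring is at natural length, so ½kx² = ½mv²
v = x√(k/m) = 0.527 × √(2310/2.52) = 15.96 m/s

v = 16.0 m/s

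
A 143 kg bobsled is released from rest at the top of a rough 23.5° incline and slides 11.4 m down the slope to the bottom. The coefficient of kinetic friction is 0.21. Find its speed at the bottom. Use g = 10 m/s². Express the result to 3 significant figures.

v = 6.86 m/s

Work–energy: mg(L sinθ) − μ_k(mg cosθ)L = ½mv²
mgh = mgL sinθ = (143)(10)(11.4)sin23.5° = 6500.4 J
W_f = μ_k mg cosθ · L = (0.21)(143)(10)cos23.5°·11.4 = 3139 J
½mv² = 6500.4 − 3139 = 3360.9 J
v = √(2 × 3360.9/143) = 6.856 m/s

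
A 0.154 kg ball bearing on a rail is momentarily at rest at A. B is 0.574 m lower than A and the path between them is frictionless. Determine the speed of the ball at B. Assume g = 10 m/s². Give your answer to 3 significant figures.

v = 3.39 m/s

Equating total energy at the two states: mgh = ½mv²
v = √(2gh) = √(2 × 10 × 0.574) = √11.480 = 3.388 m/s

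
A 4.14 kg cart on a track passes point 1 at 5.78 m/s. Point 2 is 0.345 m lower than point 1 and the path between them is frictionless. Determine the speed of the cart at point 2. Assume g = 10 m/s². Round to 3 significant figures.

Energy conservation between the two points: ½mv₀² + mgh = ½mv²
The mass cancels from both sides.
v² = v₀² + 2gh = (5.78)² + 2(10)(0.345) = 40.308
v = √40.308 = 6.349 m/s

v = 6.35 m/s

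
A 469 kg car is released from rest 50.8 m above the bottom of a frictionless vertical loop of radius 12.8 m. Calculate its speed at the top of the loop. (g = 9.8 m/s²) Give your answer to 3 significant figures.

v = 22.2 m/s

Energy conservation: mgh = ½mv_top² + mg(2r)
v_top² = 2g(h − 2r) = 2(9.8)(50.8 − 25.60) = 493.9
v_top = 22.22 m/s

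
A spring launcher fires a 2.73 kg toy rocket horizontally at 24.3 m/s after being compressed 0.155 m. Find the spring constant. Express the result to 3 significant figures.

k = 67100 N/m

Spring PE at full compression equals KE at release: ½kx² = ½mv²
k = mv²/x² = (2.73)(24.3)²/(0.155)² = 67098 N/m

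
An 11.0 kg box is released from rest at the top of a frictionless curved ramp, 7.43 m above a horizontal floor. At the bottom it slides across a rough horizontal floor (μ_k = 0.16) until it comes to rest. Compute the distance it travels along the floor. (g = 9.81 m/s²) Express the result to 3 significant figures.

d = 46.4 m

Energy bookkeeping (friction removes W_f = μ_k N d):
At rest all PE has been dissipated by friction: mgh = μ_k m g d
d = h/μ_k = 7.43/0.16 = 46.44 m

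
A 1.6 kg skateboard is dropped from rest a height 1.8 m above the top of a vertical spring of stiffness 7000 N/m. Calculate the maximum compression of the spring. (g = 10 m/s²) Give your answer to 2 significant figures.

Let x be the compression. The total drop is H + x, and the skateboard is instantaneously at rest at max compression, so energy conservation gives:
mg(H + x) = ½kx²
½(7000)x² − (1.6)(10)x − (1.6)(10)(1.8) = 0
3500x² − 16.00x − 28.80 = 0
x = [16.00 + √(256.0 + 403200)]/(2 × 3500) = 0.09303 m

x = 0.093 m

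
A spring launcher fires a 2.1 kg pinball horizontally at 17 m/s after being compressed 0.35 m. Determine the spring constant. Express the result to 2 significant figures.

Energy stored in the spring equals the launch KE: ½kx² = ½mv²
k = mv²/x² = (2.1)(17)²/(0.35)² = 4954 N/m

k = 5000 N/m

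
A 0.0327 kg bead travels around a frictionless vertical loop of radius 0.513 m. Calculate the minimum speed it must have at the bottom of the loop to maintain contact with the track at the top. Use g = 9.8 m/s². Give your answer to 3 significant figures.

At the top: mg = mv_top²/r ⇒ v_top² = gr = 5.027 m²/s²
Energy from bottom to top (height 2r): ½mv_bot² = ½mv_top² + mg(2r)
v_bot² = gr + 4gr = 5gr = 25.14
v_bot = √(5gr) = 5.014 m/s

v = 5.01 m/s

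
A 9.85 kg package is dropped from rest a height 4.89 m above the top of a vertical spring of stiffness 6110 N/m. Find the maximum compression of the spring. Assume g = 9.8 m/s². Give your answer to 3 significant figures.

x = 0.409 m

Take the reference level at the top of the uncompressed spring. At max compression the package has fallen H + x and is momentarily at rest:
mg(H + x) = ½kx²
½(6110)x² − (9.85)(9.8)x − (9.85)(9.8)(4.89) = 0
3055x² − 96.53x − 472.0 = 0
x = [96.53 + √(9318 + 5.7682e+06)]/(2 × 3055) = 0.4092 m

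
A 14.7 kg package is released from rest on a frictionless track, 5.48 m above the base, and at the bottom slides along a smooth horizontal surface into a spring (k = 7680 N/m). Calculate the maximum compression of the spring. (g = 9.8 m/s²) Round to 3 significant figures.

Gravitational PE at the top equals spring PE at max compression: mgh = ½kx²
x = √(2mgh/k) = √(2 × 14.7 × 9.8 × 5.48 / 7680) = 0.4534 m

x = 0.453 m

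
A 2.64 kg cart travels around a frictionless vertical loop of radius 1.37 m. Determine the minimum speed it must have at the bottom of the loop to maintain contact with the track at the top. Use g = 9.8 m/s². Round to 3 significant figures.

v = 8.19 m/s

At the top: mg = mv_top²/r ⇒ v_top² = gr = 13.43 m²/s²
Energy from bottom to top (height 2r): ½mv_bot² = ½mv_top² + mg(2r)
v_bot² = gr + 4gr = 5gr = 67.13
v_bot = √(5gr) = 8.193 m/s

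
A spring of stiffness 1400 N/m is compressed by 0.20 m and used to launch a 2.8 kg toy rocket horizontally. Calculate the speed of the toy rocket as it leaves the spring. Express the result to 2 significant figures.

v = 4.5 m/s

The toy rocket leaves the spring when the spring is at natural length, so ½kx² = ½mv²
v = x√(k/m) = 0.20 × √(1400/2.8) = 4.472 m/s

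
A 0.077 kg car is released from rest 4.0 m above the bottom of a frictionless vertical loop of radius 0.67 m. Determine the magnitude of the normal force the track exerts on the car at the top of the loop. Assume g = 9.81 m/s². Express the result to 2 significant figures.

Energy from release to top (height 2r): mgh = ½mv_top² + mg(2r)
v_top² = 2g(h − 2r) = 2(9.81)(4.0 − 1.340) = 52.189 m²/s²
At the top, both N and weight point toward the centre: N + mg = mv_top²/r
N = m(v_top²/r − g) = 0.077(52.189/0.67 − 9.81) = 5.242 N

N = 5.2 N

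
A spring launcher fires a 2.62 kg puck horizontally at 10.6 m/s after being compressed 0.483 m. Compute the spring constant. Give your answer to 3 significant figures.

½kx² = ½mv²
k = mv²/x² = (2.62)(10.6)²/(0.483)² = 1262 N/m

k = 1260 N/m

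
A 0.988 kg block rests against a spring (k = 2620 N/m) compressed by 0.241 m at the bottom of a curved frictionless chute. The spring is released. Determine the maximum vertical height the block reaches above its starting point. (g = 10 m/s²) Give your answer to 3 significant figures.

At maximum height the block is at rest, so ½kx² = mgh
h = kx²/(2mg) = (2620)(0.241)²/(2 × 0.988 × 10) = 7.701 m

h = 7.70 m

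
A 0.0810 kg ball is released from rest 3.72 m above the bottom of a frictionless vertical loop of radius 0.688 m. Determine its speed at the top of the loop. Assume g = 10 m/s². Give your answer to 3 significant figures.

v = 6.85 m/s

Energy conservation: mgh = ½mv_top² + mg(2r)
v_top² = 2g(h − 2r) = 2(10)(3.72 − 1.376) = 46.88
v_top = 6.847 m/s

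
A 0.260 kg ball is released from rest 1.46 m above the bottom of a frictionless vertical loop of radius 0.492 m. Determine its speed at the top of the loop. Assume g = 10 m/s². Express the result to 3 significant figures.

v = 3.09 m/s

Energy conservation: mgh = ½mv_top² + mg(2r)
v_top² = 2g(h − 2r) = 2(10)(1.46 − 0.9840) = 9.520
v_top = 3.085 m/s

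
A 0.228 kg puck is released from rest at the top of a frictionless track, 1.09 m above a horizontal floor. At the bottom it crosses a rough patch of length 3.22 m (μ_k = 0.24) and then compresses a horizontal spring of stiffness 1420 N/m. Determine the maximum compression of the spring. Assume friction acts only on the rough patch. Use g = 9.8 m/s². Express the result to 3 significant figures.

Initial energy: E₁ = mgh = (0.228)(9.8)(1.09) = 2.4355 J
Friction removes W_f = μ_k mg d = (0.24)(0.228)(9.8)(3.22) = 1.727 J
Energy reaching the spring: E = 2.4355 − 1.727 = 0.70875 J
At max compression ½kx² = E ⇒ x = √(2E/k) = √(2 × 0.70875/1420) = 0.03159 m

x = 0.0316 m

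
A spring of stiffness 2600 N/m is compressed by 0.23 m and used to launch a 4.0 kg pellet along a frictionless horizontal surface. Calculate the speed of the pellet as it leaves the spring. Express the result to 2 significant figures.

v = 5.9 m/s

Conservation of energy: ½kx² = ½mv²
v = x√(k/m) = 0.23 × √(2600/4.0) = 5.864 m/s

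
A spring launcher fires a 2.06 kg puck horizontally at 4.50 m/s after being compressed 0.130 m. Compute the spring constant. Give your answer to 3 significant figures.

Energy stored in the spring equals the launch KE: ½kx² = ½mv²
k = mv²/x² = (2.06)(4.50)²/(0.130)² = 2468 N/m

k = 2470 N/m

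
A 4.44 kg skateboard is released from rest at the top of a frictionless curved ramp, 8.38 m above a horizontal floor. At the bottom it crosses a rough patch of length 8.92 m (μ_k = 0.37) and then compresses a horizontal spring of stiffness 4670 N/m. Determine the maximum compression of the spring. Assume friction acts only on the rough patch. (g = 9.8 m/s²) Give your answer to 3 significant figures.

x = 0.308 m

Initial energy: E₁ = mgh = (4.44)(9.8)(8.38) = 364.63 J
Friction removes W_f = μ_k mg d = (0.37)(4.44)(9.8)(8.92) = 143.6 J
Energy reaching the spring: E = 364.63 − 143.6 = 221.02 J
At max compression ½kx² = E ⇒ x = √(2E/k) = √(2 × 221.02/4670) = 0.3077 m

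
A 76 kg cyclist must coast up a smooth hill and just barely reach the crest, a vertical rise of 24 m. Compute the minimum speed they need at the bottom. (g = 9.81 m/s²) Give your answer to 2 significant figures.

v = 22 m/s

At the top they are momentarily at rest, so all KE converts to PE: ½mv² = mgh
v = √(2gh) = √(2 × 9.81 × 24) = 21.70 m/s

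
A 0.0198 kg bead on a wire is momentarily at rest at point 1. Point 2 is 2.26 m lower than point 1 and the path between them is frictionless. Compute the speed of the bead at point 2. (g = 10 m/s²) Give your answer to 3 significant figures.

v = 6.72 m/s

By conservation of mechanical energy, mgh = ½mv²
v = √(2gh) = √(2 × 10 × 2.26) = √45.200 = 6.723 m/s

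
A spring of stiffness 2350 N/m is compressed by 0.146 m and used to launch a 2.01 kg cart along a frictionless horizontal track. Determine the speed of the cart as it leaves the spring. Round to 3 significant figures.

v = 4.99 m/s

Spring PE converts entirely to kinetic energy: ½kx² = ½mv²
v = x√(k/m) = 0.146 × √(2350/2.01) = 4.992 m/s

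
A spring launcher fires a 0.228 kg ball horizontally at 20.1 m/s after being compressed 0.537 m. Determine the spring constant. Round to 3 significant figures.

k = 319 N/m

½kx² = ½mv²
k = mv²/x² = (0.228)(20.1)²/(0.537)² = 319.4 N/m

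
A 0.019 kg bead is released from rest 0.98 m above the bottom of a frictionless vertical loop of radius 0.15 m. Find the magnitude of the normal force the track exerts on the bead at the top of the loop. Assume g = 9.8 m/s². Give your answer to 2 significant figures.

N = 1.5 N

Energy from release to top (height 2r): mgh = ½mv_top² + mg(2r)
v_top² = 2g(h − 2r) = 2(9.8)(0.98 − 0.3000) = 13.328 m²/s²
At the top, both N and weight point toward the centre: N + mg = mv_top²/r
N = m(v_top²/r − g) = 0.019(13.328/0.15 − 9.8) = 1.502 N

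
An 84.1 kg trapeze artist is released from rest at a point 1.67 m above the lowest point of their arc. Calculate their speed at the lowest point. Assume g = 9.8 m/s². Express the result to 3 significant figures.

v = 5.72 m/s

Equating total energy at the two states: mgh = ½mv²
v = √(2gh) = √(2 × 9.8 × 1.67) = √32.732 = 5.721 m/s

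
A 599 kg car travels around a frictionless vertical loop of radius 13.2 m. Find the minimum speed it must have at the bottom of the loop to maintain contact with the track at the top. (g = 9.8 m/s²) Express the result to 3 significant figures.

At the top: mg = mv_top²/r ⇒ v_top² = gr = 129.4 m²/s²
Energy from bottom to top (height 2r): ½mv_bot² = ½mv_top² + mg(2r)
v_bot² = gr + 4gr = 5gr = 646.8
v_bot = √(5gr) = 25.43 m/s

v = 25.4 m/s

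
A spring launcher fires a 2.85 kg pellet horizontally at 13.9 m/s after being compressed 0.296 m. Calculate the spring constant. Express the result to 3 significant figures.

Spring PE at full compression equals KE at release: ½kx² = ½mv²
k = mv²/x² = (2.85)(13.9)²/(0.296)² = 6285 N/m

k = 6280 N/m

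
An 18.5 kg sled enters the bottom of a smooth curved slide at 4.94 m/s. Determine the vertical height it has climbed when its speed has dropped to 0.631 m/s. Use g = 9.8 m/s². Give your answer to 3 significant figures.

h = 1.22 m

Conservation of energy: ½mv₁² = ½mv₂² + mgh
h = (v₁² − v₂²)/(2g) = (4.94² − 0.631²)/(2 × 9.8) = 1.225 m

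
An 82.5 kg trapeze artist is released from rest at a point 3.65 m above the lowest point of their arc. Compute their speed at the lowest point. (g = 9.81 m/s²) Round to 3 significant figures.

v = 8.46 m/s

By conservation of mechanical energy, mgh = ½mv²
v = √(2gh) = √(2 × 9.81 × 3.65) = √71.613 = 8.462 m/s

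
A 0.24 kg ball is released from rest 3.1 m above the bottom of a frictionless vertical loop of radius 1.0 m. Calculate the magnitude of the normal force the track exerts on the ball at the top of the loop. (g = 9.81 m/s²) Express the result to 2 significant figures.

Energy from release to top (height 2r): mgh = ½mv_top² + mg(2r)
v_top² = 2g(h − 2r) = 2(9.81)(3.1 − 2.000) = 21.582 m²/s²
At the top, both N and weight point toward the centre: N + mg = mv_top²/r
N = m(v_top²/r − g) = 0.24(21.582/1.0 − 9.81) = 2.825 N

N = 2.8 N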